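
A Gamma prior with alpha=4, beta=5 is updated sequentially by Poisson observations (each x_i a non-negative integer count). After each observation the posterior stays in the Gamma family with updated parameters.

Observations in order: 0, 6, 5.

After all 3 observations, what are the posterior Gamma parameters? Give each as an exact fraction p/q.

obs 1: x=0 → posterior Gamma(4, 6)
obs 2: x=6 → posterior Gamma(10, 7)
obs 3: x=5 → posterior Gamma(15, 8)

alpha=15, beta=8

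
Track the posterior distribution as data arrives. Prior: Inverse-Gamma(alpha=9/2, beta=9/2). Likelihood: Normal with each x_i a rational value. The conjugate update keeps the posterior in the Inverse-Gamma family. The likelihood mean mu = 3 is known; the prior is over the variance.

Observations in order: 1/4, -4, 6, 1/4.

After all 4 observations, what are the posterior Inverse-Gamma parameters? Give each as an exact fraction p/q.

obs 1: x=1/4 → posterior Inverse-Gamma(5, 265/32)
obs 2: x=-4 → posterior Inverse-Gamma(11/2, 1049/32)
obs 3: x=6 → posterior Inverse-Gamma(6, 1193/32)
obs 4: x=1/4 → posterior Inverse-Gamma(13/2, 657/16)

alpha=13/2, beta=657/16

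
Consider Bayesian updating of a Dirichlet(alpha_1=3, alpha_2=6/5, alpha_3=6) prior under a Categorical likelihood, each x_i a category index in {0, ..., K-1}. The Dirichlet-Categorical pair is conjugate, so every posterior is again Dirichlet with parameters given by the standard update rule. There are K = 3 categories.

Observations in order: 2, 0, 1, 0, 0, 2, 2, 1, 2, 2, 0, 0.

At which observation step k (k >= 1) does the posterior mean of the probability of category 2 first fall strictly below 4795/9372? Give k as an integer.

obs 1: x=2 → posterior Dirichlet(3, 6/5, 7)
obs 2: x=0 → posterior Dirichlet(4, 6/5, 7)
obs 3: x=1 → posterior Dirichlet(4, 11/5, 7)
obs 4: x=0 → posterior Dirichlet(5, 11/5, 7)
obs 5: x=0 → posterior Dirichlet(6, 11/5, 7)
obs 6: x=2 → posterior Dirichlet(6, 11/5, 8)
obs 7: x=2 → posterior Dirichlet(6, 11/5, 9)
obs 8: x=1 → posterior Dirichlet(6, 16/5, 9)
obs 9: x=2 → posterior Dirichlet(6, 16/5, 10)
obs 10: x=2 → posterior Dirichlet(6, 16/5, 11)
obs 11: x=0 → posterior Dirichlet(7, 16/5, 11)
obs 12: x=0 → posterior Dirichlet(8, 16/5, 11)

k = 4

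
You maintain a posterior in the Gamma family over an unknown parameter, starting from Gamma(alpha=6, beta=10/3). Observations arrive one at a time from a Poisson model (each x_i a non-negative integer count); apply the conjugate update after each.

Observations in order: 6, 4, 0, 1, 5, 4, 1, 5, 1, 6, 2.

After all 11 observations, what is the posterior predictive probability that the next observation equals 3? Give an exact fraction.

obs 1: x=6 → posterior Gamma(12, 13/3)
obs 2: x=4 → posterior Gamma(16, 16/3)
obs 3: x=0 → posterior Gamma(16, 19/3)
obs 4: x=1 → posterior Gamma(17, 22/3)
obs 5: x=5 → posterior Gamma(22, 25/3)
obs 6: x=4 → posterior Gamma(26, 28/3)
obs 7: x=1 → posterior Gamma(27, 31/3)
obs 8: x=5 → posterior Gamma(32, 34/3)
obs 9: x=1 → posterior Gamma(33, 37/3)
obs 10: x=6 → posterior Gamma(39, 40/3)
obs 11: x=2 → posterior Gamma(41, 43/3)

3125509298165524256086846539697777609179748293367551175451153907558515901/14499218478636235458724212498884876134115392554385091342194073607923040256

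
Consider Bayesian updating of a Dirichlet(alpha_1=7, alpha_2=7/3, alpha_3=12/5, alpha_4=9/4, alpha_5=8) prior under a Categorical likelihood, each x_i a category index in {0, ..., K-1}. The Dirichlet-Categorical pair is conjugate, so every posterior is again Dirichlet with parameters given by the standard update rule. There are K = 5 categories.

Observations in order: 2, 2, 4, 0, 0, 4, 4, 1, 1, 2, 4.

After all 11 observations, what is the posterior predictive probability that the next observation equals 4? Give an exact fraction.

720/1979

obs 1: x=2 → posterior Dirichlet(7, 7/3, 17/5, 9/4, 8)
obs 2: x=2 → posterior Dirichlet(7, 7/3, 22/5, 9/4, 8)
obs 3: x=4 → posterior Dirichlet(7, 7/3, 22/5, 9/4, 9)
obs 4: x=0 → posterior Dirichlet(8, 7/3, 22/5, 9/4, 9)
obs 5: x=0 → posterior Dirichlet(9, 7/3, 22/5, 9/4, 9)
obs 6: x=4 → posterior Dirichlet(9, 7/3, 22/5, 9/4, 10)
obs 7: x=4 → posterior Dirichlet(9, 7/3, 22/5, 9/4, 11)
obs 8: x=1 → posterior Dirichlet(9, 10/3, 22/5, 9/4, 11)
obs 9: x=1 → posterior Dirichlet(9, 13/3, 22/5, 9/4, 11)
obs 10: x=2 → posterior Dirichlet(9, 13/3, 27/5, 9/4, 11)
obs 11: x=4 → posterior Dirichlet(9, 13/3, 27/5, 9/4, 12)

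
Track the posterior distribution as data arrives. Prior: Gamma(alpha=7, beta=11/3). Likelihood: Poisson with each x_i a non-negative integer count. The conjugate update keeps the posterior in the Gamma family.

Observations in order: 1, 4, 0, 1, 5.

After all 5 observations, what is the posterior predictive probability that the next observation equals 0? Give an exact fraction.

29479510200013918864408576/210457284365172120330305161

obs 1: x=1 → posterior Gamma(8, 14/3)
obs 2: x=4 → posterior Gamma(12, 17/3)
obs 3: x=0 → posterior Gamma(12, 20/3)
obs 4: x=1 → posterior Gamma(13, 23/3)
obs 5: x=5 → posterior Gamma(18, 26/3)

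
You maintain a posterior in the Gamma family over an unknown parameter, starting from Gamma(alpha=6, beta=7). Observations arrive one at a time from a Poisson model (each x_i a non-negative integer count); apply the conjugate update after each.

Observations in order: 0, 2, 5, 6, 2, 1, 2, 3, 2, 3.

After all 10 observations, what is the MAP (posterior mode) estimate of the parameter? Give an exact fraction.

31/17

obs 1: x=0 → posterior Gamma(6, 8)
obs 2: x=2 → posterior Gamma(8, 9)
obs 3: x=5 → posterior Gamma(13, 10)
obs 4: x=6 → posterior Gamma(19, 11)
obs 5: x=2 → posterior Gamma(21, 12)
obs 6: x=1 → posterior Gamma(22, 13)
obs 7: x=2 → posterior Gamma(24, 14)
obs 8: x=3 → posterior Gamma(27, 15)
obs 9: x=2 → posterior Gamma(29, 16)
obs 10: x=3 → posterior Gamma(32, 17)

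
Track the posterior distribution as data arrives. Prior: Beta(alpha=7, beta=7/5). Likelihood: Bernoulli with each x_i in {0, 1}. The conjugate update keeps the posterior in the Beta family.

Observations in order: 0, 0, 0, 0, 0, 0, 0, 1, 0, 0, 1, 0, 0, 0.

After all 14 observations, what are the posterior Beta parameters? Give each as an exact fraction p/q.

alpha=9, beta=67/5

obs 1: x=0 → posterior Beta(7, 12/5)
obs 2: x=0 → posterior Beta(7, 17/5)
obs 3: x=0 → posterior Beta(7, 22/5)
obs 4: x=0 → posterior Beta(7, 27/5)
obs 5: x=0 → posterior Beta(7, 32/5)
obs 6: x=0 → posterior Beta(7, 37/5)
obs 7: x=0 → posterior Beta(7, 42/5)
obs 8: x=1 → posterior Beta(8, 42/5)
obs 9: x=0 → posterior Beta(8, 47/5)
obs 10: x=0 → posterior Beta(8, 52/5)
obs 11: x=1 → posterior Beta(9, 52/5)
obs 12: x=0 → posterior Beta(9, 57/5)
obs 13: x=0 → posterior Beta(9, 62/5)
obs 14: x=0 → posterior Beta(9, 67/5)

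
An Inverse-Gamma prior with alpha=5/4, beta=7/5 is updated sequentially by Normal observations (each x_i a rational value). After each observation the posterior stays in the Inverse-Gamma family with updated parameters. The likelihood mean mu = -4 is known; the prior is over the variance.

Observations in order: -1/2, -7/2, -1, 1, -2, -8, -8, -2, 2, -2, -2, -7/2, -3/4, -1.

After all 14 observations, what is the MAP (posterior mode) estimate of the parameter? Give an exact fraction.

obs 1: x=-1/2 → posterior Inverse-Gamma(7/4, 301/40)
obs 2: x=-7/2 → posterior Inverse-Gamma(9/4, 153/20)
obs 3: x=-1 → posterior Inverse-Gamma(11/4, 243/20)
obs 4: x=1 → posterior Inverse-Gamma(13/4, 493/20)
obs 5: x=-2 → posterior Inverse-Gamma(15/4, 533/20)
obs 6: x=-8 → posterior Inverse-Gamma(17/4, 693/20)
obs 7: x=-8 → posterior Inverse-Gamma(19/4, 853/20)
obs 8: x=-2 → posterior Inverse-Gamma(21/4, 893/20)
obs 9: x=2 → posterior Inverse-Gamma(23/4, 1253/20)
obs 10: x=-2 → posterior Inverse-Gamma(25/4, 1293/20)
obs 11: x=-2 → posterior Inverse-Gamma(27/4, 1333/20)
obs 12: x=-7/2 → posterior Inverse-Gamma(29/4, 2671/40)
obs 13: x=-3/4 → posterior Inverse-Gamma(31/4, 11529/160)
obs 14: x=-1 → posterior Inverse-Gamma(33/4, 12249/160)

12249/1480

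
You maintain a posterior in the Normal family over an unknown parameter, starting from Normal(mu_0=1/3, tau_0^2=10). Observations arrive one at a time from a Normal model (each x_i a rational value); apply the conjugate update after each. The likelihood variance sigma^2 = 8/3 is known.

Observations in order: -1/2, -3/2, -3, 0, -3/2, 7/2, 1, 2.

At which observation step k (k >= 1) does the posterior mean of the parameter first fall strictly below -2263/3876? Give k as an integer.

obs 1: x=-1/2 → posterior Normal(-37/114, 40/19)
obs 2: x=-3/2 → posterior Normal(-43/51, 20/17)
obs 3: x=-3 → posterior Normal(-221/147, 40/49)
obs 4: x=0 → posterior Normal(-221/192, 5/8)
obs 5: x=-3/2 → posterior Normal(-577/474, 40/79)
obs 6: x=7/2 → posterior Normal(-131/282, 20/47)
obs 7: x=1 → posterior Normal(-86/327, 40/109)
obs 8: x=2 → posterior Normal(1/93, 10/31)

k = 2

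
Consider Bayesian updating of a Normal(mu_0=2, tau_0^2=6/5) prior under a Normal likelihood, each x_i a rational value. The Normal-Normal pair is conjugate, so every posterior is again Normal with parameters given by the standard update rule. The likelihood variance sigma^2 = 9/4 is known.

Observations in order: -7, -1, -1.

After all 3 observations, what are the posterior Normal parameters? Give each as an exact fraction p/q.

obs 1: x=-7 → posterior Normal(-26/23, 18/23)
obs 2: x=-1 → posterior Normal(-34/31, 18/31)
obs 3: x=-1 → posterior Normal(-14/13, 6/13)

mu_0=-14/13, tau_0^2=6/13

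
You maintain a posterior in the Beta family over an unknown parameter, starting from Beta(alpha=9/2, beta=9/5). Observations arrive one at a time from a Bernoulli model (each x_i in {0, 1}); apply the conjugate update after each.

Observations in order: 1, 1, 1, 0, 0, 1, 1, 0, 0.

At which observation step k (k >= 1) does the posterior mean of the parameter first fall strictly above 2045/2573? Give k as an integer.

obs 1: x=1 → posterior Beta(11/2, 9/5)
obs 2: x=1 → posterior Beta(13/2, 9/5)
obs 3: x=1 → posterior Beta(15/2, 9/5)
obs 4: x=0 → posterior Beta(15/2, 14/5)
obs 5: x=0 → posterior Beta(15/2, 19/5)
obs 6: x=1 → posterior Beta(17/2, 19/5)
obs 7: x=1 → posterior Beta(19/2, 19/5)
obs 8: x=0 → posterior Beta(19/2, 24/5)
obs 9: x=0 → posterior Beta(19/2, 29/5)

k = 3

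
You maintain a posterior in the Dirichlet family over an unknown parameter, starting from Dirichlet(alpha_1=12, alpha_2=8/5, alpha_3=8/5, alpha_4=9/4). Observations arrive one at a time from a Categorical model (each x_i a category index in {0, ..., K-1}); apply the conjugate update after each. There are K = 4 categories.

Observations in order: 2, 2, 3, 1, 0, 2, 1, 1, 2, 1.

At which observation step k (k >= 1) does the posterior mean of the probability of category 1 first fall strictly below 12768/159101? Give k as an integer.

k = 3

obs 1: x=2 → posterior Dirichlet(12, 8/5, 13/5, 9/4)
obs 2: x=2 → posterior Dirichlet(12, 8/5, 18/5, 9/4)
obs 3: x=3 → posterior Dirichlet(12, 8/5, 18/5, 13/4)
obs 4: x=1 → posterior Dirichlet(12, 13/5, 18/5, 13/4)
obs 5: x=0 → posterior Dirichlet(13, 13/5, 18/5, 13/4)
obs 6: x=2 → posterior Dirichlet(13, 13/5, 23/5, 13/4)
obs 7: x=1 → posterior Dirichlet(13, 18/5, 23/5, 13/4)
obs 8: x=1 → posterior Dirichlet(13, 23/5, 23/5, 13/4)
obs 9: x=2 → posterior Dirichlet(13, 23/5, 28/5, 13/4)
obs 10: x=1 → posterior Dirichlet(13, 28/5, 28/5, 13/4)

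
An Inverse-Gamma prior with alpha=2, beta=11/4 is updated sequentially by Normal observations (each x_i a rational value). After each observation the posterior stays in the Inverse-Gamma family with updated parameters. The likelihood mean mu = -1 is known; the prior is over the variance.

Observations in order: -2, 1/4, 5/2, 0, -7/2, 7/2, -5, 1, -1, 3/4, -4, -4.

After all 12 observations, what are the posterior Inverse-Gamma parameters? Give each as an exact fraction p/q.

obs 1: x=-2 → posterior Inverse-Gamma(5/2, 13/4)
obs 2: x=1/4 → posterior Inverse-Gamma(3, 129/32)
obs 3: x=5/2 → posterior Inverse-Gamma(7/2, 325/32)
obs 4: x=0 → posterior Inverse-Gamma(4, 341/32)
obs 5: x=-7/2 → posterior Inverse-Gamma(9/2, 441/32)
obs 6: x=7/2 → posterior Inverse-Gamma(5, 765/32)
obs 7: x=-5 → posterior Inverse-Gamma(11/2, 1021/32)
obs 8: x=1 → posterior Inverse-Gamma(6, 1085/32)
obs 9: x=-1 → posterior Inverse-Gamma(13/2, 1085/32)
obs 10: x=3/4 → posterior Inverse-Gamma(7, 567/16)
obs 11: x=-4 → posterior Inverse-Gamma(15/2, 639/16)
obs 12: x=-4 → posterior Inverse-Gamma(8, 711/16)

alpha=8, beta=711/16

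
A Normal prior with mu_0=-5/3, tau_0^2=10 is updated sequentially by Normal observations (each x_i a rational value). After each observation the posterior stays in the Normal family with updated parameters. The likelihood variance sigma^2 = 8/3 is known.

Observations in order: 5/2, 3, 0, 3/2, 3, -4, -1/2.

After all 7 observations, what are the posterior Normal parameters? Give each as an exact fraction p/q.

mu_0=455/654, tau_0^2=40/109

obs 1: x=5/2 → posterior Normal(185/114, 40/19)
obs 2: x=3 → posterior Normal(455/204, 20/17)
obs 3: x=0 → posterior Normal(65/42, 40/49)
obs 4: x=3/2 → posterior Normal(295/192, 5/8)
obs 5: x=3 → posterior Normal(430/237, 40/79)
obs 6: x=-4 → posterior Normal(125/141, 20/47)
obs 7: x=-1/2 → posterior Normal(455/654, 40/109)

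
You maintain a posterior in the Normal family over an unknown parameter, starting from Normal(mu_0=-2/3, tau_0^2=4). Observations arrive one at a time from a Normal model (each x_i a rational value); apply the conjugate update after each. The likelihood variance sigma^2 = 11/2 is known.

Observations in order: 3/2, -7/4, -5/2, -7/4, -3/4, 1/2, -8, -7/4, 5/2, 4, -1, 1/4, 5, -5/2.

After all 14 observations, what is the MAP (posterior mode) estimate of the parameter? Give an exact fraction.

-172/369

obs 1: x=3/2 → posterior Normal(14/57, 44/19)
obs 2: x=-7/4 → posterior Normal(-28/81, 44/27)
obs 3: x=-5/2 → posterior Normal(-88/105, 44/35)
obs 4: x=-7/4 → posterior Normal(-130/129, 44/43)
obs 5: x=-3/4 → posterior Normal(-148/153, 44/51)
obs 6: x=1/2 → posterior Normal(-136/177, 44/59)
obs 7: x=-8 → posterior Normal(-328/201, 44/67)
obs 8: x=-7/4 → posterior Normal(-74/45, 44/75)
obs 9: x=5/2 → posterior Normal(-310/249, 44/83)
obs 10: x=4 → posterior Normal(-214/273, 44/91)
obs 11: x=-1 → posterior Normal(-238/297, 4/9)
obs 12: x=1/4 → posterior Normal(-232/321, 44/107)
obs 13: x=5 → posterior Normal(-112/345, 44/115)
obs 14: x=-5/2 → posterior Normal(-172/369, 44/123)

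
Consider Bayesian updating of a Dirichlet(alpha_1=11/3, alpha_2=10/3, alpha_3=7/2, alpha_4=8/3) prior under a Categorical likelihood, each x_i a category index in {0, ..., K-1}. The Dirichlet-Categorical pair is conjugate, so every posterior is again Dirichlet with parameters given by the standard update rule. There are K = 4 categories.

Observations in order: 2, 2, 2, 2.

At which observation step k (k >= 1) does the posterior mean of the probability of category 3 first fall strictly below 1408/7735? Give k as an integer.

k = 2

obs 1: x=2 → posterior Dirichlet(11/3, 10/3, 9/2, 8/3)
obs 2: x=2 → posterior Dirichlet(11/3, 10/3, 11/2, 8/3)
obs 3: x=2 → posterior Dirichlet(11/3, 10/3, 13/2, 8/3)
obs 4: x=2 → posterior Dirichlet(11/3, 10/3, 15/2, 8/3)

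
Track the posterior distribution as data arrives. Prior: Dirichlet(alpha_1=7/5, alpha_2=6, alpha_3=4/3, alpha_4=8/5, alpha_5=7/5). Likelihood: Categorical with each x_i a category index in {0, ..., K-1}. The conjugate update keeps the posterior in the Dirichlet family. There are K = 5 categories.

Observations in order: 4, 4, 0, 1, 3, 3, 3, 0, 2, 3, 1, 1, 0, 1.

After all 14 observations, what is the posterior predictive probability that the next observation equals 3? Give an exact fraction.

obs 1: x=4 → posterior Dirichlet(7/5, 6, 4/3, 8/5, 12/5)
obs 2: x=4 → posterior Dirichlet(7/5, 6, 4/3, 8/5, 17/5)
obs 3: x=0 → posterior Dirichlet(12/5, 6, 4/3, 8/5, 17/5)
obs 4: x=1 → posterior Dirichlet(12/5, 7, 4/3, 8/5, 17/5)
obs 5: x=3 → posterior Dirichlet(12/5, 7, 4/3, 13/5, 17/5)
obs 6: x=3 → posterior Dirichlet(12/5, 7, 4/3, 18/5, 17/5)
obs 7: x=3 → posterior Dirichlet(12/5, 7, 4/3, 23/5, 17/5)
obs 8: x=0 → posterior Dirichlet(17/5, 7, 4/3, 23/5, 17/5)
obs 9: x=2 → posterior Dirichlet(17/5, 7, 7/3, 23/5, 17/5)
obs 10: x=3 → posterior Dirichlet(17/5, 7, 7/3, 28/5, 17/5)
obs 11: x=1 → posterior Dirichlet(17/5, 8, 7/3, 28/5, 17/5)
obs 12: x=1 → posterior Dirichlet(17/5, 9, 7/3, 28/5, 17/5)
obs 13: x=0 → posterior Dirichlet(22/5, 9, 7/3, 28/5, 17/5)
obs 14: x=1 → posterior Dirichlet(22/5, 10, 7/3, 28/5, 17/5)

42/193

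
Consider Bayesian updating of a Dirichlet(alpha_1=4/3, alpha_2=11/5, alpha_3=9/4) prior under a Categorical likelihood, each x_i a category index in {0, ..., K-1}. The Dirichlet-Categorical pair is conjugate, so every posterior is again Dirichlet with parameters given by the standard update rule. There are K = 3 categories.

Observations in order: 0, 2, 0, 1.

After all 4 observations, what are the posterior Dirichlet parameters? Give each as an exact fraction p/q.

alpha_1=10/3, alpha_2=16/5, alpha_3=13/4

obs 1: x=0 → posterior Dirichlet(7/3, 11/5, 9/4)
obs 2: x=2 → posterior Dirichlet(7/3, 11/5, 13/4)
obs 3: x=0 → posterior Dirichlet(10/3, 11/5, 13/4)
obs 4: x=1 → posterior Dirichlet(10/3, 16/5, 13/4)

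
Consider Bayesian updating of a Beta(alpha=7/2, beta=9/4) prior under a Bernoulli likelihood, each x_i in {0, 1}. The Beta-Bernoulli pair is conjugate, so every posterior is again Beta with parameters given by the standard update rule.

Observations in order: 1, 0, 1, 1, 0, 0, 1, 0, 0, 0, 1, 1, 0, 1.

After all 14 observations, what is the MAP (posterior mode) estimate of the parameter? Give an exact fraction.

38/71

obs 1: x=1 → posterior Beta(9/2, 9/4)
obs 2: x=0 → posterior Beta(9/2, 13/4)
obs 3: x=1 → posterior Beta(11/2, 13/4)
obs 4: x=1 → posterior Beta(13/2, 13/4)
obs 5: x=0 → posterior Beta(13/2, 17/4)
obs 6: x=0 → posterior Beta(13/2, 21/4)
obs 7: x=1 → posterior Beta(15/2, 21/4)
obs 8: x=0 → posterior Beta(15/2, 25/4)
obs 9: x=0 → posterior Beta(15/2, 29/4)
obs 10: x=0 → posterior Beta(15/2, 33/4)
obs 11: x=1 → posterior Beta(17/2, 33/4)
obs 12: x=1 → posterior Beta(19/2, 33/4)
obs 13: x=0 → posterior Beta(19/2, 37/4)
obs 14: x=1 → posterior Beta(21/2, 37/4)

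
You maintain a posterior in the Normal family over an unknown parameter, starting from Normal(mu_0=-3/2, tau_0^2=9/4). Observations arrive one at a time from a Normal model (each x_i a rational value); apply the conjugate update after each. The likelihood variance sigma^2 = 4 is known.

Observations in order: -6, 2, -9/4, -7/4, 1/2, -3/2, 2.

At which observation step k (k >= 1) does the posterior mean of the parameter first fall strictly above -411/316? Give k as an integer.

obs 1: x=-6 → posterior Normal(-78/25, 36/25)
obs 2: x=2 → posterior Normal(-30/17, 18/17)
obs 3: x=-9/4 → posterior Normal(-321/172, 36/43)
obs 4: x=-7/4 → posterior Normal(-24/13, 9/13)
obs 5: x=1/2 → posterior Normal(-3/2, 36/61)
obs 6: x=-3/2 → posterior Normal(-3/2, 18/35)
obs 7: x=2 → posterior Normal(-87/79, 36/79)

k = 7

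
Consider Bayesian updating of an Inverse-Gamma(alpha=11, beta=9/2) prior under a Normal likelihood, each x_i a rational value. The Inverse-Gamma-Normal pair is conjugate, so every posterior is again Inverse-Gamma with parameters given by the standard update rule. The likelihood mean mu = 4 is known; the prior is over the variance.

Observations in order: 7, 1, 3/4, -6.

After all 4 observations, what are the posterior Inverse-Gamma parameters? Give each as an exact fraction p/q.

alpha=13, beta=2201/32

obs 1: x=7 → posterior Inverse-Gamma(23/2, 9)
obs 2: x=1 → posterior Inverse-Gamma(12, 27/2)
obs 3: x=3/4 → posterior Inverse-Gamma(25/2, 601/32)
obs 4: x=-6 → posterior Inverse-Gamma(13, 2201/32)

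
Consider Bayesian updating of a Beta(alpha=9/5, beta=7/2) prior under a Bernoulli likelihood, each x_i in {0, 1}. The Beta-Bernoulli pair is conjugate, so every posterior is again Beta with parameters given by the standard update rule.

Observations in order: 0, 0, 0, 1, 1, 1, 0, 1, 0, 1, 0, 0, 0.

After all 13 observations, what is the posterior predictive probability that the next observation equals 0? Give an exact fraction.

115/183

obs 1: x=0 → posterior Beta(9/5, 9/2)
obs 2: x=0 → posterior Beta(9/5, 11/2)
obs 3: x=0 → posterior Beta(9/5, 13/2)
obs 4: x=1 → posterior Beta(14/5, 13/2)
obs 5: x=1 → posterior Beta(19/5, 13/2)
obs 6: x=1 → posterior Beta(24/5, 13/2)
obs 7: x=0 → posterior Beta(24/5, 15/2)
obs 8: x=1 → posterior Beta(29/5, 15/2)
obs 9: x=0 → posterior Beta(29/5, 17/2)
obs 10: x=1 → posterior Beta(34/5, 17/2)
obs 11: x=0 → posterior Beta(34/5, 19/2)
obs 12: x=0 → posterior Beta(34/5, 21/2)
obs 13: x=0 → posterior Beta(34/5, 23/2)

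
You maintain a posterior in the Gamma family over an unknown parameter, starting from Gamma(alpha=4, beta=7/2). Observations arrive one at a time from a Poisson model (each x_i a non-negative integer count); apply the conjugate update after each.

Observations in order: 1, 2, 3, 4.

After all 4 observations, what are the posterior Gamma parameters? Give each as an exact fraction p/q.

alpha=14, beta=15/2

obs 1: x=1 → posterior Gamma(5, 9/2)
obs 2: x=2 → posterior Gamma(7, 11/2)
obs 3: x=3 → posterior Gamma(10, 13/2)
obs 4: x=4 → posterior Gamma(14, 15/2)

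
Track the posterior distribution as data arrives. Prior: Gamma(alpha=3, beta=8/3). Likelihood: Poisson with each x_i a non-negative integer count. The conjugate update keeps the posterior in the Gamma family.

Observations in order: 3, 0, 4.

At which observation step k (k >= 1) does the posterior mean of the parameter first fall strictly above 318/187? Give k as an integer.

obs 1: x=3 → posterior Gamma(6, 11/3)
obs 2: x=0 → posterior Gamma(6, 14/3)
obs 3: x=4 → posterior Gamma(10, 17/3)

k = 3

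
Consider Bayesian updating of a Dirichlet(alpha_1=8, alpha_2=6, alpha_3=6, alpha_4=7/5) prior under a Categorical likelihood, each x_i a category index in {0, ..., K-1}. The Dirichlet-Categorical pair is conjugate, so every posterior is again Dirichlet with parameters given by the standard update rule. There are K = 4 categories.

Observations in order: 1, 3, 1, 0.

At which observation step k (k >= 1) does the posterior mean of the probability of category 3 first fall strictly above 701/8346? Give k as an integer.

obs 1: x=1 → posterior Dirichlet(8, 7, 6, 7/5)
obs 2: x=3 → posterior Dirichlet(8, 7, 6, 12/5)
obs 3: x=1 → posterior Dirichlet(8, 8, 6, 12/5)
obs 4: x=0 → posterior Dirichlet(9, 8, 6, 12/5)

k = 2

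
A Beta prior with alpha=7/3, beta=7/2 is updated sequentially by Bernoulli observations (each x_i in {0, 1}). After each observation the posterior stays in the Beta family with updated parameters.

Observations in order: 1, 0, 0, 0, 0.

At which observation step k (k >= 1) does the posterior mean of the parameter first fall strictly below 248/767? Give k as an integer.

k = 5

obs 1: x=1 → posterior Beta(10/3, 7/2)
obs 2: x=0 → posterior Beta(10/3, 9/2)
obs 3: x=0 → posterior Beta(10/3, 11/2)
obs 4: x=0 → posterior Beta(10/3, 13/2)
obs 5: x=0 → posterior Beta(10/3, 15/2)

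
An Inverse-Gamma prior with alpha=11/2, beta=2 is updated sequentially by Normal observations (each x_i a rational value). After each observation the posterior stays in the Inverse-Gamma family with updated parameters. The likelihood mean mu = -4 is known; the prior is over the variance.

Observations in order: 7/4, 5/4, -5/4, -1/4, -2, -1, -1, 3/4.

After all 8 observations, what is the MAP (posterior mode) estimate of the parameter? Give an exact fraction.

299/48

obs 1: x=7/4 → posterior Inverse-Gamma(6, 593/32)
obs 2: x=5/4 → posterior Inverse-Gamma(13/2, 517/16)
obs 3: x=-5/4 → posterior Inverse-Gamma(7, 1155/32)
obs 4: x=-1/4 → posterior Inverse-Gamma(15/2, 345/8)
obs 5: x=-2 → posterior Inverse-Gamma(8, 361/8)
obs 6: x=-1 → posterior Inverse-Gamma(17/2, 397/8)
obs 7: x=-1 → posterior Inverse-Gamma(9, 433/8)
obs 8: x=3/4 → posterior Inverse-Gamma(19/2, 2093/32)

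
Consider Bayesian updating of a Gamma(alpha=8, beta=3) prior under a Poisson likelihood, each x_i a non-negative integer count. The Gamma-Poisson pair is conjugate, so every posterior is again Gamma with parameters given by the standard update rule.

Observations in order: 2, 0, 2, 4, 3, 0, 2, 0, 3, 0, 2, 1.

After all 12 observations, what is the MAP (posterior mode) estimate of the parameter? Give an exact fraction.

obs 1: x=2 → posterior Gamma(10, 4)
obs 2: x=0 → posterior Gamma(10, 5)
obs 3: x=2 → posterior Gamma(12, 6)
obs 4: x=4 → posterior Gamma(16, 7)
obs 5: x=3 → posterior Gamma(19, 8)
obs 6: x=0 → posterior Gamma(19, 9)
obs 7: x=2 → posterior Gamma(21, 10)
obs 8: x=0 → posterior Gamma(21, 11)
obs 9: x=3 → posterior Gamma(24, 12)
obs 10: x=0 → posterior Gamma(24, 13)
obs 11: x=2 → posterior Gamma(26, 14)
obs 12: x=1 → posterior Gamma(27, 15)

26/15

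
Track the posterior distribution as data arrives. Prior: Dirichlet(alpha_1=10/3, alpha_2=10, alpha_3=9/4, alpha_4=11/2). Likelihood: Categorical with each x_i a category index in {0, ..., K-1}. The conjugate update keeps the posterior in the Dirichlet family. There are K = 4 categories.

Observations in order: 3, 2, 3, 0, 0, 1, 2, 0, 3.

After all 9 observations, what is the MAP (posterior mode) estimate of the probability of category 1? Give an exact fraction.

obs 1: x=3 → posterior Dirichlet(10/3, 10, 9/4, 13/2)
obs 2: x=2 → posterior Dirichlet(10/3, 10, 13/4, 13/2)
obs 3: x=3 → posterior Dirichlet(10/3, 10, 13/4, 15/2)
obs 4: x=0 → posterior Dirichlet(13/3, 10, 13/4, 15/2)
obs 5: x=0 → posterior Dirichlet(16/3, 10, 13/4, 15/2)
obs 6: x=1 → posterior Dirichlet(16/3, 11, 13/4, 15/2)
obs 7: x=2 → posterior Dirichlet(16/3, 11, 17/4, 15/2)
obs 8: x=0 → posterior Dirichlet(19/3, 11, 17/4, 15/2)
obs 9: x=3 → posterior Dirichlet(19/3, 11, 17/4, 17/2)

120/313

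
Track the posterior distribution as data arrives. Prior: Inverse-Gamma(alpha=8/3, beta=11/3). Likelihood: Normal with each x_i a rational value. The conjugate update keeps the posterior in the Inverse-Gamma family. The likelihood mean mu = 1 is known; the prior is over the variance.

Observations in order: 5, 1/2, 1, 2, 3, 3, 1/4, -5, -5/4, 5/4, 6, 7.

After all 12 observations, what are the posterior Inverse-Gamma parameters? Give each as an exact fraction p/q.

alpha=26/3, beta=6493/96

obs 1: x=5 → posterior Inverse-Gamma(19/6, 35/3)
obs 2: x=1/2 → posterior Inverse-Gamma(11/3, 283/24)
obs 3: x=1 → posterior Inverse-Gamma(25/6, 283/24)
obs 4: x=2 → posterior Inverse-Gamma(14/3, 295/24)
obs 5: x=3 → posterior Inverse-Gamma(31/6, 343/24)
obs 6: x=3 → posterior Inverse-Gamma(17/3, 391/24)
obs 7: x=1/4 → posterior Inverse-Gamma(37/6, 1591/96)
obs 8: x=-5 → posterior Inverse-Gamma(20/3, 3319/96)
obs 9: x=-5/4 → posterior Inverse-Gamma(43/6, 1781/48)
obs 10: x=5/4 → posterior Inverse-Gamma(23/3, 3565/96)
obs 11: x=6 → posterior Inverse-Gamma(49/6, 4765/96)
obs 12: x=7 → posterior Inverse-Gamma(26/3, 6493/96)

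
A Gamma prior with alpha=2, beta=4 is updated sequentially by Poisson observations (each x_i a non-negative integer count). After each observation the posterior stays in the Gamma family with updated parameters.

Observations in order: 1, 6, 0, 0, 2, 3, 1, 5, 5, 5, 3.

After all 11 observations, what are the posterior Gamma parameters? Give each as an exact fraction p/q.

obs 1: x=1 → posterior Gamma(3, 5)
obs 2: x=6 → posterior Gamma(9, 6)
obs 3: x=0 → posterior Gamma(9, 7)
obs 4: x=0 → posterior Gamma(9, 8)
obs 5: x=2 → posterior Gamma(11, 9)
obs 6: x=3 → posterior Gamma(14, 10)
obs 7: x=1 → posterior Gamma(15, 11)
obs 8: x=5 → posterior Gamma(20, 12)
obs 9: x=5 → posterior Gamma(25, 13)
obs 10: x=5 → posterior Gamma(30, 14)
obs 11: x=3 → posterior Gamma(33, 15)

alpha=33, beta=15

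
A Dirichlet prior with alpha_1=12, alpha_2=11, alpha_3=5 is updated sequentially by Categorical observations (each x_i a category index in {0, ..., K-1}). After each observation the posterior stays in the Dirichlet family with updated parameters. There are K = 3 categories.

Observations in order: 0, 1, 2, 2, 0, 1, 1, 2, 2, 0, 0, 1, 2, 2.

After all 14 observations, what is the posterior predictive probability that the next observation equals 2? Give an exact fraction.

11/42

obs 1: x=0 → posterior Dirichlet(13, 11, 5)
obs 2: x=1 → posterior Dirichlet(13, 12, 5)
obs 3: x=2 → posterior Dirichlet(13, 12, 6)
obs 4: x=2 → posterior Dirichlet(13, 12, 7)
obs 5: x=0 → posterior Dirichlet(14, 12, 7)
obs 6: x=1 → posterior Dirichlet(14, 13, 7)
obs 7: x=1 → posterior Dirichlet(14, 14, 7)
obs 8: x=2 → posterior Dirichlet(14, 14, 8)
obs 9: x=2 → posterior Dirichlet(14, 14, 9)
obs 10: x=0 → posterior Dirichlet(15, 14, 9)
obs 11: x=0 → posterior Dirichlet(16, 14, 9)
obs 12: x=1 → posterior Dirichlet(16, 15, 9)
obs 13: x=2 → posterior Dirichlet(16, 15, 10)
obs 14: x=2 → posterior Dirichlet(16, 15, 11)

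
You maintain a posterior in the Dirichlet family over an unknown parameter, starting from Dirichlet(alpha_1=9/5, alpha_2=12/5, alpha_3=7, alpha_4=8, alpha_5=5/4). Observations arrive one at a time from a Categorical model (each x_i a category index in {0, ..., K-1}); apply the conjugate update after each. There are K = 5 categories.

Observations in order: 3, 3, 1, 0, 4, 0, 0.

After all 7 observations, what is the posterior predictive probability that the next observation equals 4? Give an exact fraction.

obs 1: x=3 → posterior Dirichlet(9/5, 12/5, 7, 9, 5/4)
obs 2: x=3 → posterior Dirichlet(9/5, 12/5, 7, 10, 5/4)
obs 3: x=1 → posterior Dirichlet(9/5, 17/5, 7, 10, 5/4)
obs 4: x=0 → posterior Dirichlet(14/5, 17/5, 7, 10, 5/4)
obs 5: x=4 → posterior Dirichlet(14/5, 17/5, 7, 10, 9/4)
obs 6: x=0 → posterior Dirichlet(19/5, 17/5, 7, 10, 9/4)
obs 7: x=0 → posterior Dirichlet(24/5, 17/5, 7, 10, 9/4)

5/61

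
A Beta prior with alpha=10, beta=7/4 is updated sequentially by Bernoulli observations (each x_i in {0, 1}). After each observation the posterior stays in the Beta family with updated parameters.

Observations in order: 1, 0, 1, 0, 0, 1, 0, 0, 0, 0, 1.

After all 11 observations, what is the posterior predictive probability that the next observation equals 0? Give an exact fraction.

5/13

obs 1: x=1 → posterior Beta(11, 7/4)
obs 2: x=0 → posterior Beta(11, 11/4)
obs 3: x=1 → posterior Beta(12, 11/4)
obs 4: x=0 → posterior Beta(12, 15/4)
obs 5: x=0 → posterior Beta(12, 19/4)
obs 6: x=1 → posterior Beta(13, 19/4)
obs 7: x=0 → posterior Beta(13, 23/4)
obs 8: x=0 → posterior Beta(13, 27/4)
obs 9: x=0 → posterior Beta(13, 31/4)
obs 10: x=0 → posterior Beta(13, 35/4)
obs 11: x=1 → posterior Beta(14, 35/4)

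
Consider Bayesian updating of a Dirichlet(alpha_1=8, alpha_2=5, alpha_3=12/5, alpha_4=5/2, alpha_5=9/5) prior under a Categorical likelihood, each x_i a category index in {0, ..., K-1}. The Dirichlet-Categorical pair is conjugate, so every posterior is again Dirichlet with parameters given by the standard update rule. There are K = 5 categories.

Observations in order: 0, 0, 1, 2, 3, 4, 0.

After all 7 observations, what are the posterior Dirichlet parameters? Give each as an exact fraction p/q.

obs 1: x=0 → posterior Dirichlet(9, 5, 12/5, 5/2, 9/5)
obs 2: x=0 → posterior Dirichlet(10, 5, 12/5, 5/2, 9/5)
obs 3: x=1 → posterior Dirichlet(10, 6, 12/5, 5/2, 9/5)
obs 4: x=2 → posterior Dirichlet(10, 6, 17/5, 5/2, 9/5)
obs 5: x=3 → posterior Dirichlet(10, 6, 17/5, 7/2, 9/5)
obs 6: x=4 → posterior Dirichlet(10, 6, 17/5, 7/2, 14/5)
obs 7: x=0 → posterior Dirichlet(11, 6, 17/5, 7/2, 14/5)

alpha_1=11, alpha_2=6, alpha_3=17/5, alpha_4=7/2, alpha_5=14/5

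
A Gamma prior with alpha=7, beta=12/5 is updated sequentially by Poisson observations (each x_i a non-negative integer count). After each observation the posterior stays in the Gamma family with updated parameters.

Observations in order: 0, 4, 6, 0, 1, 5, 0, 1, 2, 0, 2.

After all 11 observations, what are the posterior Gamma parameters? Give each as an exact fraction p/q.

alpha=28, beta=67/5

obs 1: x=0 → posterior Gamma(7, 17/5)
obs 2: x=4 → posterior Gamma(11, 22/5)
obs 3: x=6 → posterior Gamma(17, 27/5)
obs 4: x=0 → posterior Gamma(17, 32/5)
obs 5: x=1 → posterior Gamma(18, 37/5)
obs 6: x=5 → posterior Gamma(23, 42/5)
obs 7: x=0 → posterior Gamma(23, 47/5)
obs 8: x=1 → posterior Gamma(24, 52/5)
obs 9: x=2 → posterior Gamma(26, 57/5)
obs 10: x=0 → posterior Gamma(26, 62/5)
obs 11: x=2 → posterior Gamma(28, 67/5)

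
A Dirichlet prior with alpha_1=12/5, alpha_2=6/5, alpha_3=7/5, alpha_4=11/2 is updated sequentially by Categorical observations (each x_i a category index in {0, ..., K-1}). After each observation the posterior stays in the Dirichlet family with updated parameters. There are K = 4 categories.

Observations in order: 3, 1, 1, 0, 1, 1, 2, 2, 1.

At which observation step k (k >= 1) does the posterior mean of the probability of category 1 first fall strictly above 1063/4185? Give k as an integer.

k = 5

obs 1: x=3 → posterior Dirichlet(12/5, 6/5, 7/5, 13/2)
obs 2: x=1 → posterior Dirichlet(12/5, 11/5, 7/5, 13/2)
obs 3: x=1 → posterior Dirichlet(12/5, 16/5, 7/5, 13/2)
obs 4: x=0 → posterior Dirichlet(17/5, 16/5, 7/5, 13/2)
obs 5: x=1 → posterior Dirichlet(17/5, 21/5, 7/5, 13/2)
obs 6: x=1 → posterior Dirichlet(17/5, 26/5, 7/5, 13/2)
obs 7: x=2 → posterior Dirichlet(17/5, 26/5, 12/5, 13/2)
obs 8: x=2 → posterior Dirichlet(17/5, 26/5, 17/5, 13/2)
obs 9: x=1 → posterior Dirichlet(17/5, 31/5, 17/5, 13/2)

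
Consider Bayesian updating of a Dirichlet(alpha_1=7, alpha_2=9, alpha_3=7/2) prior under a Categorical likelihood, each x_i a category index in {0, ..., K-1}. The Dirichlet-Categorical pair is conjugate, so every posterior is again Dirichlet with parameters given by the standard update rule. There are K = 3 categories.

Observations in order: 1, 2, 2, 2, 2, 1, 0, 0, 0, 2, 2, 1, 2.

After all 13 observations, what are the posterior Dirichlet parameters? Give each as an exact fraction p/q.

alpha_1=10, alpha_2=12, alpha_3=21/2

obs 1: x=1 → posterior Dirichlet(7, 10, 7/2)
obs 2: x=2 → posterior Dirichlet(7, 10, 9/2)
obs 3: x=2 → posterior Dirichlet(7, 10, 11/2)
obs 4: x=2 → posterior Dirichlet(7, 10, 13/2)
obs 5: x=2 → posterior Dirichlet(7, 10, 15/2)
obs 6: x=1 → posterior Dirichlet(7, 11, 15/2)
obs 7: x=0 → posterior Dirichlet(8, 11, 15/2)
obs 8: x=0 → posterior Dirichlet(9, 11, 15/2)
obs 9: x=0 → posterior Dirichlet(10, 11, 15/2)
obs 10: x=2 → posterior Dirichlet(10, 11, 17/2)
obs 11: x=2 → posterior Dirichlet(10, 11, 19/2)
obs 12: x=1 → posterior Dirichlet(10, 12, 19/2)
obs 13: x=2 → posterior Dirichlet(10, 12, 21/2)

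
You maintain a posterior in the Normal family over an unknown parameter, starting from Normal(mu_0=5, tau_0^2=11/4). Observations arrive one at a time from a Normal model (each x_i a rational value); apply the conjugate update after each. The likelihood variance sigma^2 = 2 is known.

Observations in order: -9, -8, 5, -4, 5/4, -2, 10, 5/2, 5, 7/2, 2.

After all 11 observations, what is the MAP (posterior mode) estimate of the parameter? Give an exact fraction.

obs 1: x=-9 → posterior Normal(-59/19, 22/19)
obs 2: x=-8 → posterior Normal(-49/10, 11/15)
obs 3: x=5 → posterior Normal(-92/41, 22/41)
obs 4: x=-4 → posterior Normal(-34/13, 11/26)
obs 5: x=5/4 → posterior Normal(-163/84, 22/63)
obs 6: x=-2 → posterior Normal(-577/296, 11/37)
obs 7: x=10 → posterior Normal(-137/340, 22/85)
obs 8: x=5/2 → posterior Normal(-9/128, 11/48)
obs 9: x=5 → posterior Normal(193/428, 22/107)
obs 10: x=7/2 → posterior Normal(347/472, 11/59)
obs 11: x=2 → posterior Normal(145/172, 22/129)

145/172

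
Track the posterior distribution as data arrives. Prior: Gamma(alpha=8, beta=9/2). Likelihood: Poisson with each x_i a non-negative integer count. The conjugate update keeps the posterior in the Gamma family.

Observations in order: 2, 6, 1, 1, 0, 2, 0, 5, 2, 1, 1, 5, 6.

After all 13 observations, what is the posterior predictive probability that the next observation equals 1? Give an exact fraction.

obs 1: x=2 → posterior Gamma(10, 11/2)
obs 2: x=6 → posterior Gamma(16, 13/2)
obs 3: x=1 → posterior Gamma(17, 15/2)
obs 4: x=1 → posterior Gamma(18, 17/2)
obs 5: x=0 → posterior Gamma(18, 19/2)
obs 6: x=2 → posterior Gamma(20, 21/2)
obs 7: x=0 → posterior Gamma(20, 23/2)
obs 8: x=5 → posterior Gamma(25, 25/2)
obs 9: x=2 → posterior Gamma(27, 27/2)
obs 10: x=1 → posterior Gamma(28, 29/2)
obs 11: x=1 → posterior Gamma(29, 31/2)
obs 12: x=5 → posterior Gamma(34, 33/2)
obs 13: x=6 → posterior Gamma(40, 35/2)

4632460885411294283215418646595208701910451054573059082031250000/19782022283855446341112457192300036270147066771005176357387103237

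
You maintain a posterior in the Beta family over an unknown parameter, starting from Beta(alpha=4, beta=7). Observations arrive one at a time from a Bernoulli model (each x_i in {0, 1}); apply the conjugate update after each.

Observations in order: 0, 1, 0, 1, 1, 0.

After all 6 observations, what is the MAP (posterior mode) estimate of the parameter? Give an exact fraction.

2/5

obs 1: x=0 → posterior Beta(4, 8)
obs 2: x=1 → posterior Beta(5, 8)
obs 3: x=0 → posterior Beta(5, 9)
obs 4: x=1 → posterior Beta(6, 9)
obs 5: x=1 → posterior Beta(7, 9)
obs 6: x=0 → posterior Beta(7, 10)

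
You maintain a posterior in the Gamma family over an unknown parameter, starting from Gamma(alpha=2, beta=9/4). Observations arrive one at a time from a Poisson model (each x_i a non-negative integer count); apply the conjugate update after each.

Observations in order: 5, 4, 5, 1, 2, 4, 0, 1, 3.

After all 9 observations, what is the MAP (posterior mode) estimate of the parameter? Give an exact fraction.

obs 1: x=5 → posterior Gamma(7, 13/4)
obs 2: x=4 → posterior Gamma(11, 17/4)
obs 3: x=5 → posterior Gamma(16, 21/4)
obs 4: x=1 → posterior Gamma(17, 25/4)
obs 5: x=2 → posterior Gamma(19, 29/4)
obs 6: x=4 → posterior Gamma(23, 33/4)
obs 7: x=0 → posterior Gamma(23, 37/4)
obs 8: x=1 → posterior Gamma(24, 41/4)
obs 9: x=3 → posterior Gamma(27, 45/4)

104/45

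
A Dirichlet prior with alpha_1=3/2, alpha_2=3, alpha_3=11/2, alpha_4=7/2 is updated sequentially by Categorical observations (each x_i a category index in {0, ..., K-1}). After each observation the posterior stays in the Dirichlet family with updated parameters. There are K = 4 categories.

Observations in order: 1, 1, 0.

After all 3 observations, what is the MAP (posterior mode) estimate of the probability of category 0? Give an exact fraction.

3/25

obs 1: x=1 → posterior Dirichlet(3/2, 4, 11/2, 7/2)
obs 2: x=1 → posterior Dirichlet(3/2, 5, 11/2, 7/2)
obs 3: x=0 → posterior Dirichlet(5/2, 5, 11/2, 7/2)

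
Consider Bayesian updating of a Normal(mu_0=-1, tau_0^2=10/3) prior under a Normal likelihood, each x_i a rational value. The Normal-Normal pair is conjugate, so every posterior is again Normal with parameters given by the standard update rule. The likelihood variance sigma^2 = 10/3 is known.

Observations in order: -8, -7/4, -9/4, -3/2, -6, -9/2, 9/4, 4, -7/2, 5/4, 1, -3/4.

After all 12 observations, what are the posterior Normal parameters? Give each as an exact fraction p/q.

mu_0=-83/52, tau_0^2=10/39

obs 1: x=-8 → posterior Normal(-9/2, 5/3)
obs 2: x=-7/4 → posterior Normal(-43/12, 10/9)
obs 3: x=-9/4 → posterior Normal(-13/4, 5/6)
obs 4: x=-3/2 → posterior Normal(-29/10, 2/3)
obs 5: x=-6 → posterior Normal(-41/12, 5/9)
obs 6: x=-9/2 → posterior Normal(-25/7, 10/21)
obs 7: x=9/4 → posterior Normal(-91/32, 5/12)
obs 8: x=4 → posterior Normal(-25/12, 10/27)
obs 9: x=-7/2 → posterior Normal(-89/40, 1/3)
obs 10: x=5/4 → posterior Normal(-21/11, 10/33)
obs 11: x=1 → posterior Normal(-5/3, 5/18)
obs 12: x=-3/4 → posterior Normal(-83/52, 10/39)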